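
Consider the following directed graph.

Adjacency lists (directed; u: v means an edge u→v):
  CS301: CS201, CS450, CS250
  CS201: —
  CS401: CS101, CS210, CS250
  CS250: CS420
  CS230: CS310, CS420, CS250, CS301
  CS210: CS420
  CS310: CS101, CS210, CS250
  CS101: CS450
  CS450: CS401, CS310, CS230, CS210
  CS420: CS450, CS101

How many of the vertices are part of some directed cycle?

A vertex is on a directed cycle iff it belongs to a strongly connected component of size ≥ 2 (or has a self-loop).
The vertices on cycles are {CS101, CS210, CS230, CS250, CS301, CS310, CS401, CS420, CS450} — 9 in total.

9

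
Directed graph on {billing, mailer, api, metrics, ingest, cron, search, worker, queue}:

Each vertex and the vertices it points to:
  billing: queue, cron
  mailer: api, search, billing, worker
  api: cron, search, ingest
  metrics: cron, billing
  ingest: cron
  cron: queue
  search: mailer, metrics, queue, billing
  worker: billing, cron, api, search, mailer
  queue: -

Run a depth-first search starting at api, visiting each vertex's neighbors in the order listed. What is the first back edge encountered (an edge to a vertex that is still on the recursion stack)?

DFS from api (visiting each vertex's neighbors in the order listed); mark gray on enter, black on exit:
api gray
  cron gray
    queue gray
    queue black
  cron black
  search gray
    mailer gray
      mailer→api: api is gray → back edge
First back edge: mailer → api.

mailer->api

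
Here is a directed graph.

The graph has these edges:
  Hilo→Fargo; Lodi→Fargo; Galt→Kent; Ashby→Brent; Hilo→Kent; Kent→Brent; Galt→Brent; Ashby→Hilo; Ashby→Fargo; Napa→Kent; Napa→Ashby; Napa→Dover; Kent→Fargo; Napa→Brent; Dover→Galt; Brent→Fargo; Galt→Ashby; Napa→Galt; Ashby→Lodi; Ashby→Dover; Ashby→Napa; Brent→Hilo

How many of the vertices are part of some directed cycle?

A vertex is on a directed cycle iff it belongs to a strongly connected component of size ≥ 2 (or has a self-loop).
The vertices on cycles are {Galt, Hilo, Kent, Napa, Ashby, Brent, Dover} — 7 in total.

7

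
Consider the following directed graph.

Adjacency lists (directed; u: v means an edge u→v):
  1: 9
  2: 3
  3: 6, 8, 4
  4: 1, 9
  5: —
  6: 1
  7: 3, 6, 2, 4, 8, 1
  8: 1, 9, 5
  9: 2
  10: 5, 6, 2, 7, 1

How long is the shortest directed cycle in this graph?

4

For each vertex v, BFS finds the shortest path from v back to v.
The shortest such closed walk is 3 → 8 → 9 → 2 → 3, length 4.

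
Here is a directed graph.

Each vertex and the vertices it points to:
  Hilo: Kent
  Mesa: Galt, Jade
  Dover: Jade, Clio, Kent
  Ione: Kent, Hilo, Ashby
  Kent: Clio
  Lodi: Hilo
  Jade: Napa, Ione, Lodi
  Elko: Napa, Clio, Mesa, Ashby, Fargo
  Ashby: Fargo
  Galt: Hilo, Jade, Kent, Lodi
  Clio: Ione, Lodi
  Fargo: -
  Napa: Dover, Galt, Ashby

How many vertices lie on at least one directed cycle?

A vertex is on a directed cycle iff it belongs to a strongly connected component of size ≥ 2 (or has a self-loop).
The vertices on cycles are {Clio, Galt, Hilo, Ione, Jade, Kent, Lodi, Napa, Dover} — 9 in total.

9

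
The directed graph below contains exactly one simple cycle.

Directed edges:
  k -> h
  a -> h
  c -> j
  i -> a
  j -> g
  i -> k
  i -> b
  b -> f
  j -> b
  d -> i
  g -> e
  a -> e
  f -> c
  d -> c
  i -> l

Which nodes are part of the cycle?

b, c, f, j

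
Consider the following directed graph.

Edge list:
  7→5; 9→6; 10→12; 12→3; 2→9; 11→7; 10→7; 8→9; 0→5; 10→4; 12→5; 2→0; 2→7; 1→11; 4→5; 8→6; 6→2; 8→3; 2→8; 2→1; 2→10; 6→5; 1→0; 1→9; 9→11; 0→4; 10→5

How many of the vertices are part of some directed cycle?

A vertex is on a directed cycle iff it belongs to a strongly connected component of size ≥ 2 (or has a self-loop).
The vertices on cycles are {1, 2, 6, 8, 9} — 5 in total.

5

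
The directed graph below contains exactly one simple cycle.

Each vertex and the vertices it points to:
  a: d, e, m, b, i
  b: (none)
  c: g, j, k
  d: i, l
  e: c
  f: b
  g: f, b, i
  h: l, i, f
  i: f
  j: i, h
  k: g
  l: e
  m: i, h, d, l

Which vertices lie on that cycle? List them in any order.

c, e, h, j, l

DFS with gray/black marking from e:
e gray
  c gray
    g gray
      f gray
        b gray
        b black
      f black
      g→b: b black — skip
      i gray
        i→f: f black — skip
      i black
    g black
    j gray
      j→i: i black — skip
      h gray
        l gray
          l→e: e is gray → back edge
Back edge closes the cycle e → c → j → h → l → e; its vertices are {c, e, h, j, l}.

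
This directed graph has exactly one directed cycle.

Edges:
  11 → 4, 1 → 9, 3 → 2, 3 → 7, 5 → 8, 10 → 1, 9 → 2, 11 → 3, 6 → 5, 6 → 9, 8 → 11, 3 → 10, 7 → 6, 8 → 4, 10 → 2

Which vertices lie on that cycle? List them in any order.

DFS with gray/black marking from 3:
3 gray
  2 gray
  2 black
  10 gray
    1 gray
      9 gray
        9→2: 2 black — skip
      9 black
    1 black
    10→2: 2 black — skip
  10 black
  7 gray
    6 gray
      5 gray
        8 gray
          4 gray
          4 black
          11 gray
            11→4: 4 black — skip
            11→3: 3 is gray → back edge
Back edge closes the cycle 3 → 7 → 6 → 5 → 8 → 11 → 3; its vertices are {3, 5, 6, 7, 8, 11}.

3, 5, 6, 7, 8, 11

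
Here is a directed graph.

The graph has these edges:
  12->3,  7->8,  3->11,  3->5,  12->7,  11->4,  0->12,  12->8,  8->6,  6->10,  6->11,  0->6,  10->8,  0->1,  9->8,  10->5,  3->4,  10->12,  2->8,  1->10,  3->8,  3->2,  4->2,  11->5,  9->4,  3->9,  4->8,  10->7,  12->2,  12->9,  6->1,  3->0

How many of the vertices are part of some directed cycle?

12

A vertex is on a directed cycle iff it belongs to a strongly connected component of size ≥ 2 (or has a self-loop).
The vertices on cycles are {0, 1, 2, 3, 4, 6, 7, 8, 9, 10, 11, 12} — 12 in total.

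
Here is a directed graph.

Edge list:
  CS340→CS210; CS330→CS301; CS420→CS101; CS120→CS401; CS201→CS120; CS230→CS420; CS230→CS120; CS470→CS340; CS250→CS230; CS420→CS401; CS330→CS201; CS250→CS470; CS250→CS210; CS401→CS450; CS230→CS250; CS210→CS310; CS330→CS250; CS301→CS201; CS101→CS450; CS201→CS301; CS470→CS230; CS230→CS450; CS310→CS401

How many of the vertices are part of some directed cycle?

A vertex is on a directed cycle iff it belongs to a strongly connected component of size ≥ 2 (or has a self-loop).
The vertices on cycles are {CS201, CS230, CS250, CS301, CS470} — 5 in total.

5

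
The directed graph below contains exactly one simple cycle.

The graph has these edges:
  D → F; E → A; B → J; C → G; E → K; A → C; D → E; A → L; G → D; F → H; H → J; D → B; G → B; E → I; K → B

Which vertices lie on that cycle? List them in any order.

A, C, D, E, G

DFS with gray/black marking from D:
D gray
  B gray
    J gray
    J black
  B black
  F gray
    H gray
      H→J: J black — skip
    H black
  F black
  E gray
    K gray
      K→B: B black — skip
    K black
    I gray
    I black
    A gray
      L gray
      L black
      C gray
        G gray
          G→B: B black — skip
          G→D: D is gray → back edge
Back edge closes the cycle D → E → A → C → G → D; its vertices are {A, C, D, E, G}.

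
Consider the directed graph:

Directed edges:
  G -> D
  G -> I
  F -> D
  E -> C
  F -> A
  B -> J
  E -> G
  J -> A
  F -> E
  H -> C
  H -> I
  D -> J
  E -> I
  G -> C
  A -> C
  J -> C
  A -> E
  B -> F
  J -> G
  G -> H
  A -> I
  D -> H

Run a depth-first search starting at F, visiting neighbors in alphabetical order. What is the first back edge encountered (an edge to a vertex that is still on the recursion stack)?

DFS from F (visiting neighbors in alphabetical order); mark gray on enter, black on exit:
F gray
  A gray
    C gray
    C black
    E gray
      E→C: C black — skip
      G gray
        G→C: C black — skip
        D gray
          H gray
            H→C: C black — skip
            I gray
            I black
          H black
          J gray
            J→A: A is gray → back edge
First back edge: J → A.

J->A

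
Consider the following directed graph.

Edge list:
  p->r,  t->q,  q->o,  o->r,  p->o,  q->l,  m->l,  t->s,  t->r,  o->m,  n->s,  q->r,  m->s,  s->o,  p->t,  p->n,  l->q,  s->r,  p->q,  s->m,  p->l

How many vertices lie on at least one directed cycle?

5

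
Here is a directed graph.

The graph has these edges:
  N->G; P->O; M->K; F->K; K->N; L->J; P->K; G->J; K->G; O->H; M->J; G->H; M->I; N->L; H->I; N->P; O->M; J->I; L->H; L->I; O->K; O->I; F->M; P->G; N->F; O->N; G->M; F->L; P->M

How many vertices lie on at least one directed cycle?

A vertex is on a directed cycle iff it belongs to a strongly connected component of size ≥ 2 (or has a self-loop).
The vertices on cycles are {F, G, K, M, N, O, P} — 7 in total.

7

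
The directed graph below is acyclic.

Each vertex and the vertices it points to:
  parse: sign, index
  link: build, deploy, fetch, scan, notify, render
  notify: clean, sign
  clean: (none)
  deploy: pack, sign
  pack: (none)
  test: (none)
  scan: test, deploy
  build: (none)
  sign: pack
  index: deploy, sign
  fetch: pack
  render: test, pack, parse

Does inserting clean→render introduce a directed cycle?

Adding clean→render creates a cycle iff render can already reach clean.
Explore from render: no path reaches clean. The graph stays acyclic.

No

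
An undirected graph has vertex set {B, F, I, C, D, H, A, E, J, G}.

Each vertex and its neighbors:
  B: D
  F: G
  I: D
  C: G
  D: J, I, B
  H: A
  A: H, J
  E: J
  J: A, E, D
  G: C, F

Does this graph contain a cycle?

No

DFS, tracking each vertex's parent; an edge to a visited non-parent vertex closes a cycle.
Start from H:
visit H (parent –)
  visit A (parent H)
    A–H: parent, skip
    visit J (parent A)
      J–A: parent, skip
      visit E (parent J)
        E–J: parent, skip
      visit D (parent J)
        D–J: parent, skip
        visit I (parent D)
          I–D: parent, skip
        visit B (parent D)
          B–D: parent, skip
visit F (parent –)
  visit G (parent F)
    visit C (parent G)
      C–G: parent, skip
    G–F: parent, skip
No non-parent visited neighbor found — the graph is a forest.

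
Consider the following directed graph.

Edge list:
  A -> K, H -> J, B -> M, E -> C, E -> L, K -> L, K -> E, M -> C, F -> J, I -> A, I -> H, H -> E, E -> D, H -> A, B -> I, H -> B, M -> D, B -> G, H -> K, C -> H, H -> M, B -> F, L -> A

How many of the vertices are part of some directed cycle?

9

A vertex is on a directed cycle iff it belongs to a strongly connected component of size ≥ 2 (or has a self-loop).
The vertices on cycles are {A, B, C, E, H, I, K, L, M} — 9 in total.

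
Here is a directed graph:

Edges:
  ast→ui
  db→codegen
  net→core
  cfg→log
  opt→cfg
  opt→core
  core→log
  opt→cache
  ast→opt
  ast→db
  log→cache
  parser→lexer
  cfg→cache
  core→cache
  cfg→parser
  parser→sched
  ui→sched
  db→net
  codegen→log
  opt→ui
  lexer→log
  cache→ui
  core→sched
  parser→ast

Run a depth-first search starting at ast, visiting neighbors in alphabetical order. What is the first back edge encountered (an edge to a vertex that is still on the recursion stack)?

parser→ast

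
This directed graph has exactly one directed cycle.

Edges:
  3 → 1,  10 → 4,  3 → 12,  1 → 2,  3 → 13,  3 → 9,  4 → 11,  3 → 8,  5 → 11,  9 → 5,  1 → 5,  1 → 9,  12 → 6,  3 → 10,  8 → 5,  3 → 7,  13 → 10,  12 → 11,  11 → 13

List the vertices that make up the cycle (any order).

DFS with gray/black marking from 13:
13 gray
  10 gray
    4 gray
      11 gray
        11→13: 13 is gray → back edge
Back edge closes the cycle 13 → 10 → 4 → 11 → 13; its vertices are {4, 10, 11, 13}.

4, 10, 11, 13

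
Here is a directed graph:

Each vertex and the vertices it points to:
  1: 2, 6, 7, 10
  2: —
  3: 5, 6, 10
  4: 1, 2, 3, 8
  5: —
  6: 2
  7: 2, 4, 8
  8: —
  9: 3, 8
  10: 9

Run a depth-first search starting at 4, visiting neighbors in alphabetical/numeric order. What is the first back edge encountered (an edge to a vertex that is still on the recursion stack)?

7->4

DFS from 4 (visiting neighbors in alphabetical/numeric order); mark gray on enter, black on exit:
4 gray
  1 gray
    2 gray
    2 black
    6 gray
      6→2: 2 black — skip
    6 black
    7 gray
      7→2: 2 black — skip
      7→4: 4 is gray → back edge
First back edge: 7 → 4.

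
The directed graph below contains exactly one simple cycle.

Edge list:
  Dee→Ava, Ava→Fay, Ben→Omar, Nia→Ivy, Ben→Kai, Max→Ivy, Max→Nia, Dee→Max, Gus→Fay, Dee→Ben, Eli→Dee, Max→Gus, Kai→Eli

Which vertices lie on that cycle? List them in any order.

DFS with gray/black marking from Dee:
Dee gray
  Max gray
    Ivy gray
    Ivy black
    Nia gray
      Nia→Ivy: Ivy black — skip
    Nia black
    Gus gray
      Fay gray
      Fay black
    Gus black
  Max black
  Ava gray
    Ava→Fay: Fay black — skip
  Ava black
  Ben gray
    Omar gray
    Omar black
    Kai gray
      Eli gray
        Eli→Dee: Dee is gray → back edge
Back edge closes the cycle Dee → Ben → Kai → Eli → Dee; its vertices are {Ben, Dee, Eli, Kai}.

Ben, Dee, Eli, Kai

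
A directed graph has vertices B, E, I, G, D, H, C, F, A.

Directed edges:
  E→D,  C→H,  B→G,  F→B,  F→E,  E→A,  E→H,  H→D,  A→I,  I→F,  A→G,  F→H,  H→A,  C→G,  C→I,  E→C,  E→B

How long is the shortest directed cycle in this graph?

4

For each vertex v, BFS finds the shortest path from v back to v.
The shortest such closed walk is E → A → I → F → E, length 4.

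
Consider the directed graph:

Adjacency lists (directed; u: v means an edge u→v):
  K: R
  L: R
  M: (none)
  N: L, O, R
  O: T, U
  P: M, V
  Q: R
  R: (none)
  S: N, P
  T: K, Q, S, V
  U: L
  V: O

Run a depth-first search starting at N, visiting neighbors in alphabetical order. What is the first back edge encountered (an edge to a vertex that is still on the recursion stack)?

DFS from N (visiting neighbors in alphabetical order); mark gray on enter, black on exit:
N gray
  L gray
    R gray
    R black
  L black
  O gray
    T gray
      K gray
        K→R: R black — skip
      K black
      Q gray
        Q→R: R black — skip
      Q black
      S gray
        S→N: N is gray → back edge
First back edge: S → N.

S->N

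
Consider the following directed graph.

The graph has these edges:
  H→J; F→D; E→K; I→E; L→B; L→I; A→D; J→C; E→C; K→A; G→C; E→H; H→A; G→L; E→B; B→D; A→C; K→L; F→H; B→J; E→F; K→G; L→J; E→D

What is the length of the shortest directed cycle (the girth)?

For each vertex v, BFS finds the shortest path from v back to v.
The shortest such closed walk is E → K → L → I → E, length 4.

4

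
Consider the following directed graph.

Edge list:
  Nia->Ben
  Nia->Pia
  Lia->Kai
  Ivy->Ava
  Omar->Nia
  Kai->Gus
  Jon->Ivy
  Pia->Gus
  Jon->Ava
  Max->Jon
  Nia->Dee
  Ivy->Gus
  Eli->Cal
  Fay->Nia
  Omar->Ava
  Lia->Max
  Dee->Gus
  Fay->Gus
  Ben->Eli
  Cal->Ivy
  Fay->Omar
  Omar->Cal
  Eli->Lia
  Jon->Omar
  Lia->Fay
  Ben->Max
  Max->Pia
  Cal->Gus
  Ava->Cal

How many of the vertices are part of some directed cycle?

11

A vertex is on a directed cycle iff it belongs to a strongly connected component of size ≥ 2 (or has a self-loop).
The vertices on cycles are {Ava, Ben, Cal, Eli, Fay, Ivy, Jon, Lia, Max, Nia, Omar} — 11 in total.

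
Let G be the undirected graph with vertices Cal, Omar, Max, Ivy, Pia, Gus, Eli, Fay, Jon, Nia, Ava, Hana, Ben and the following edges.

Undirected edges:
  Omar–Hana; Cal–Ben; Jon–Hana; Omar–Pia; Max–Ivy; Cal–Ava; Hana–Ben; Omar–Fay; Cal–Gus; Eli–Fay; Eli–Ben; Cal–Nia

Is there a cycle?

Yes

DFS, tracking each vertex's parent; an edge to a visited non-parent vertex closes a cycle.
Start from Ava:
visit Ava (parent –)
  visit Cal (parent Ava)
    visit Gus (parent Cal)
      Gus–Cal: parent, skip
    visit Ben (parent Cal)
      Ben–Cal: parent, skip
      visit Eli (parent Ben)
        Eli–Ben: parent, skip
        visit Fay (parent Eli)
          Fay–Eli: parent, skip
          visit Omar (parent Fay)
            visit Hana (parent Omar)
              Hana–Omar: parent, skip
              Hana–Ben: Ben visited and ≠ parent → cycle
Cycle: Ben – Eli – Fay – Omar – Hana – Ben.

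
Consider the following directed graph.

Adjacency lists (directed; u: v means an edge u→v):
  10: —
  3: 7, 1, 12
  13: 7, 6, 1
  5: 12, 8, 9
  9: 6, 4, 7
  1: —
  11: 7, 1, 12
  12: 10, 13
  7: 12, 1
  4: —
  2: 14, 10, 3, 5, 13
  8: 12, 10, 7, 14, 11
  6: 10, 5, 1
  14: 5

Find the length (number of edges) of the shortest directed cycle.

3

For each vertex v, BFS finds the shortest path from v back to v.
The shortest such closed walk is 14 → 5 → 8 → 14, length 3.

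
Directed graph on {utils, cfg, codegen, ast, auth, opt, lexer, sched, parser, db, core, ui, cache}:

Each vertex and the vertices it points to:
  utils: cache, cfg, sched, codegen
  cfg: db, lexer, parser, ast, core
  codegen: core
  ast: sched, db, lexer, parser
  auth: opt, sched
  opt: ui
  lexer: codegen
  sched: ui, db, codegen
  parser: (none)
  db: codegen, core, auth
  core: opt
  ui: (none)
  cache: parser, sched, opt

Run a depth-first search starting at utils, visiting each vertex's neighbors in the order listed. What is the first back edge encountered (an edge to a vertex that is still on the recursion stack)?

auth->sched

DFS from utils (visiting each vertex's neighbors in the order listed); mark gray on enter, black on exit:
utils gray
  cache gray
    parser gray
    parser black
    sched gray
      ui gray
      ui black
      db gray
        codegen gray
          core gray
            opt gray
              opt→ui: ui black — skip
            opt black
          core black
        codegen black
        db→core: core black — skip
        auth gray
          auth→opt: opt black — skip
          auth→sched: sched is gray → back edge
First back edge: auth → sched.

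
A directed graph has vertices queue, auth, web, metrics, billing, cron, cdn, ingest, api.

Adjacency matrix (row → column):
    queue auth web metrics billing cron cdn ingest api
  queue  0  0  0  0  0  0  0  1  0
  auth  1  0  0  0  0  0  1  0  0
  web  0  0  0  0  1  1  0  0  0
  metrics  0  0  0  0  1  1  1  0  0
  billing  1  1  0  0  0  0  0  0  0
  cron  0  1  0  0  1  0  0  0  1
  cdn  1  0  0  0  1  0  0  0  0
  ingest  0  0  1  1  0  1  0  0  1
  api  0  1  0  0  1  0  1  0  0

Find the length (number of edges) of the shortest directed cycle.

3

For each vertex v, BFS finds the shortest path from v back to v.
The shortest such closed walk is auth → cdn → billing → auth, length 3.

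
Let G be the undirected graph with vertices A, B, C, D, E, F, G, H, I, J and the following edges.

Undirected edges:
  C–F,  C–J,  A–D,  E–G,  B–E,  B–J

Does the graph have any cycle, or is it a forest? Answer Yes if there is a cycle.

DFS, tracking each vertex's parent; an edge to a visited non-parent vertex closes a cycle.
Start from C:
visit C (parent –)
  visit J (parent C)
    visit B (parent J)
      visit E (parent B)
        visit G (parent E)
          G–E: parent, skip
        E–B: parent, skip
      B–J: parent, skip
    J–C: parent, skip
  visit F (parent C)
    F–C: parent, skip
visit A (parent –)
  visit D (parent A)
    D–A: parent, skip
visit H (parent –)
visit I (parent –)
No non-parent visited neighbor found — the graph is a forest.

No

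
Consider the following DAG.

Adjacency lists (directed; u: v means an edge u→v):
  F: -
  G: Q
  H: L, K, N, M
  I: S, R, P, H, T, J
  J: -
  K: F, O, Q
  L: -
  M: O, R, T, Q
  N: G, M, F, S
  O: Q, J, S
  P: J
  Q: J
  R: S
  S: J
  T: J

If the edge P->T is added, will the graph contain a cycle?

No

Adding P→T creates a cycle iff T can already reach P.
Explore from T: no path reaches P. The graph stays acyclic.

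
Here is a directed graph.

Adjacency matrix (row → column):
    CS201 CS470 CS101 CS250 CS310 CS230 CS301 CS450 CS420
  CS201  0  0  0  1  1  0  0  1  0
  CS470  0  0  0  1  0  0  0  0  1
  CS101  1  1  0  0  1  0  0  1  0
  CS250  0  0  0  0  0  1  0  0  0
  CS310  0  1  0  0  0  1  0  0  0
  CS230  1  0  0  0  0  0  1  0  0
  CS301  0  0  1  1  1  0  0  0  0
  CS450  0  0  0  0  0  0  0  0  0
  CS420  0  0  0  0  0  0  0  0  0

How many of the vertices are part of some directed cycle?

A vertex is on a directed cycle iff it belongs to a strongly connected component of size ≥ 2 (or has a self-loop).
The vertices on cycles are {CS101, CS201, CS230, CS250, CS301, CS310, CS470} — 7 in total.

7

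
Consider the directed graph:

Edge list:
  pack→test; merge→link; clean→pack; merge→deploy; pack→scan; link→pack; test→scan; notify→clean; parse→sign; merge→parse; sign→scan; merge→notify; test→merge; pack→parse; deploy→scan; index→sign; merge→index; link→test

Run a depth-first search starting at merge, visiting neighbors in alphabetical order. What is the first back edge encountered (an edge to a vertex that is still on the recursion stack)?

test->merge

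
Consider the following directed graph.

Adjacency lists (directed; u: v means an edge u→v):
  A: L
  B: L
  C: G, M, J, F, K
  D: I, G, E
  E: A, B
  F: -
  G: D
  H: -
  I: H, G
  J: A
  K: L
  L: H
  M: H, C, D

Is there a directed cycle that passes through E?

No

E lies on a cycle iff there is a path from E back to itself.
Exploring from E, it never reaches itself; equivalently, its strongly connected component is a singleton.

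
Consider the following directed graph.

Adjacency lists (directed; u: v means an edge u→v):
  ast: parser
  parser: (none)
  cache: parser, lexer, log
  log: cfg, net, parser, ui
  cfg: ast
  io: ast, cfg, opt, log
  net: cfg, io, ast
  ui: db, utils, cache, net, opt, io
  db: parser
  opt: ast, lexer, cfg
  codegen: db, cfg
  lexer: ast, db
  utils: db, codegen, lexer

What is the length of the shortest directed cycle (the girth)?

For each vertex v, BFS finds the shortest path from v back to v.
The shortest such closed walk is io → log → net → io, length 3.

3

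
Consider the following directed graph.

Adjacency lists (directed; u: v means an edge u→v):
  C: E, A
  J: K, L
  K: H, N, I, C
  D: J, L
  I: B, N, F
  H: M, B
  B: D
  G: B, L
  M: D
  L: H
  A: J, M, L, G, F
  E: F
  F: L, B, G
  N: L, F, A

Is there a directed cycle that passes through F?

Yes

F is on a cycle iff F can reach itself via ≥1 edge.
F → B → D → J → K → N → F — yes.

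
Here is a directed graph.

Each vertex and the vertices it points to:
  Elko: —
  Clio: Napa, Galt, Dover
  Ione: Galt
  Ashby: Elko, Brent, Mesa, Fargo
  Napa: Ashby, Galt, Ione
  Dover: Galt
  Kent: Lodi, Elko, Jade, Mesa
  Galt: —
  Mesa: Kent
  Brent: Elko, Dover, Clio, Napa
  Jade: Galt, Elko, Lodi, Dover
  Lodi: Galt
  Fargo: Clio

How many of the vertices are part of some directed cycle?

7

A vertex is on a directed cycle iff it belongs to a strongly connected component of size ≥ 2 (or has a self-loop).
The vertices on cycles are {Clio, Kent, Mesa, Napa, Ashby, Brent, Fargo} — 7 in total.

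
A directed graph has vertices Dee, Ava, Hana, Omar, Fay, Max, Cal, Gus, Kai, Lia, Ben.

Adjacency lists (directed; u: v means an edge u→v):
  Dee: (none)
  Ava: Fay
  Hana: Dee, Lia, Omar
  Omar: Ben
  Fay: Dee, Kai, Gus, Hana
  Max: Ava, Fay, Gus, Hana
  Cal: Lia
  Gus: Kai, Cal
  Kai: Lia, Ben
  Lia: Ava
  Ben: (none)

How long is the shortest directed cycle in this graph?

4

For each vertex v, BFS finds the shortest path from v back to v.
The shortest such closed walk is Ava → Fay → Kai → Lia → Ava, length 4.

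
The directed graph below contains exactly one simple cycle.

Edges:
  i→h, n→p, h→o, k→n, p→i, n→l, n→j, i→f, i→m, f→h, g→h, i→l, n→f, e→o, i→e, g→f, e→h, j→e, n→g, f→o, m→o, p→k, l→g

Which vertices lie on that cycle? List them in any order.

k, n, p

DFS with gray/black marking from n:
n gray
  j gray
    e gray
      h gray
        o gray
        o black
      h black
      e→o: o black — skip
    e black
  j black
  g gray
    g→h: h black — skip
    f gray
      f→h: h black — skip
      f→o: o black — skip
    f black
  g black
  p gray
    i gray
      m gray
        m→o: o black — skip
      m black
      i→f: f black — skip
      l gray
        l→g: g black — skip
      l black
      i→h: h black — skip
      i→e: e black — skip
    i black
    k gray
      k→n: n is gray → back edge
Back edge closes the cycle n → p → k → n; its vertices are {k, n, p}.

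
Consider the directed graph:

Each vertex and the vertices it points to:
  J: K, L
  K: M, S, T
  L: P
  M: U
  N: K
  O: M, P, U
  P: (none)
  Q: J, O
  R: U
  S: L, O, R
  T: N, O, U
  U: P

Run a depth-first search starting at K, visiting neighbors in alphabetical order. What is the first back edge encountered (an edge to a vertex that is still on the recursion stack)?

N→K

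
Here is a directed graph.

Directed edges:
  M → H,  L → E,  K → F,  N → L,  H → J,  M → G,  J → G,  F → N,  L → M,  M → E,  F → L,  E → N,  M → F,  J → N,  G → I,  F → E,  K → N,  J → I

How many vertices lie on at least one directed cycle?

7

A vertex is on a directed cycle iff it belongs to a strongly connected component of size ≥ 2 (or has a self-loop).
The vertices on cycles are {E, F, H, J, L, M, N} — 7 in total.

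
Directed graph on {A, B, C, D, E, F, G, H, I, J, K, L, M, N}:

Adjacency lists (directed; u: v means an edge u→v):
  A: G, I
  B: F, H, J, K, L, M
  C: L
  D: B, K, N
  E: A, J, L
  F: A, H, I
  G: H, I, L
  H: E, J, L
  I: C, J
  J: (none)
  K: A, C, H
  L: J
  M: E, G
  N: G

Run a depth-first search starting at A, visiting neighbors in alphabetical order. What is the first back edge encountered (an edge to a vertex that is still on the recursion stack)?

E->A

DFS from A (visiting neighbors in alphabetical order); mark gray on enter, black on exit:
A gray
  G gray
    H gray
      E gray
        E→A: A is gray → back edge
First back edge: E → A.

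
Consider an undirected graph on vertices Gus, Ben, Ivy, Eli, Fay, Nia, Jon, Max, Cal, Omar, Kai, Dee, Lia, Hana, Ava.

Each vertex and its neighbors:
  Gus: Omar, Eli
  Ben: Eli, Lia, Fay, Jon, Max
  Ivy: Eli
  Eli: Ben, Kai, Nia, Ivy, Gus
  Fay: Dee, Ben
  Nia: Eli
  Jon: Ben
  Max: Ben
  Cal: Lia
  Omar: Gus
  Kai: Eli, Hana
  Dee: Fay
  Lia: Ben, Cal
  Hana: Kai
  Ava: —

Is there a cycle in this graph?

DFS, tracking each vertex's parent; an edge to a visited non-parent vertex closes a cycle.
Start from Gus:
visit Gus (parent –)
  visit Omar (parent Gus)
    Omar–Gus: parent, skip
  visit Eli (parent Gus)
    visit Ben (parent Eli)
      Ben–Eli: parent, skip
      visit Lia (parent Ben)
        Lia–Ben: parent, skip
        visit Cal (parent Lia)
          Cal–Lia: parent, skip
      visit Fay (parent Ben)
        visit Dee (parent Fay)
          Dee–Fay: parent, skip
        Fay–Ben: parent, skip
      visit Jon (parent Ben)
        Jon–Ben: parent, skip
      visit Max (parent Ben)
        Max–Ben: parent, skip
    visit Kai (parent Eli)
      Kai–Eli: parent, skip
      visit Hana (parent Kai)
        Hana–Kai: parent, skip
    visit Nia (parent Eli)
      Nia–Eli: parent, skip
    visit Ivy (parent Eli)
      Ivy–Eli: parent, skip
    Eli–Gus: parent, skip
visit Ava (parent –)
No non-parent visited neighbor found — the graph is a forest.

No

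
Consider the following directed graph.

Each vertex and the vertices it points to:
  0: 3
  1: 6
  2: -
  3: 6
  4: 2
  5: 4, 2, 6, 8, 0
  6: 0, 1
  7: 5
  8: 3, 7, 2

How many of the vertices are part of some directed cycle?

7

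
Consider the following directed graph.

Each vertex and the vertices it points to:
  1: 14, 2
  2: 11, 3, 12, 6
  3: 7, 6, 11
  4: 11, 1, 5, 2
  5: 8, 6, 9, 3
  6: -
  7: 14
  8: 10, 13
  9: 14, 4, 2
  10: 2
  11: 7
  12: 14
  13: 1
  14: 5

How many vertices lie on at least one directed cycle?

13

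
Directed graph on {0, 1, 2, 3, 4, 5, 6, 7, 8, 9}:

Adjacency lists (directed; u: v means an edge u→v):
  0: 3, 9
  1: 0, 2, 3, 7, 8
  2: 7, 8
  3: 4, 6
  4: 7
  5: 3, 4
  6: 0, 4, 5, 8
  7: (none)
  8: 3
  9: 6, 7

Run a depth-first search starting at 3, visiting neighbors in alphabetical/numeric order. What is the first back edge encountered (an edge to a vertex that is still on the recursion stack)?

DFS from 3 (visiting neighbors in alphabetical/numeric order); mark gray on enter, black on exit:
3 gray
  4 gray
    7 gray
    7 black
  4 black
  6 gray
    0 gray
      0→3: 3 is gray → back edge
First back edge: 0 → 3.

0→3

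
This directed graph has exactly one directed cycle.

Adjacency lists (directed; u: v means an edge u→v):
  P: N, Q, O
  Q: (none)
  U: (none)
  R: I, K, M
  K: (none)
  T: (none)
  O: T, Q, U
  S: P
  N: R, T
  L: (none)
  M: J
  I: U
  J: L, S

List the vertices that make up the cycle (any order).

J, M, N, P, R, S

DFS with gray/black marking from R:
R gray
  I gray
    U gray
    U black
  I black
  K gray
  K black
  M gray
    J gray
      L gray
      L black
      S gray
        P gray
          N gray
            N→R: R is gray → back edge
Back edge closes the cycle R → M → J → S → P → N → R; its vertices are {J, M, N, P, R, S}.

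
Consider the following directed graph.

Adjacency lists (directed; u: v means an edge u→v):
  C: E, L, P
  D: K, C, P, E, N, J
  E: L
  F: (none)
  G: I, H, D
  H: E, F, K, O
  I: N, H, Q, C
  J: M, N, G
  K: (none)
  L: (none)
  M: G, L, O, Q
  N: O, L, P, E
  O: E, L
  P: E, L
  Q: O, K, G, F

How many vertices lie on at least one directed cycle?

6

A vertex is on a directed cycle iff it belongs to a strongly connected component of size ≥ 2 (or has a self-loop).
The vertices on cycles are {D, G, I, J, M, Q} — 6 in total.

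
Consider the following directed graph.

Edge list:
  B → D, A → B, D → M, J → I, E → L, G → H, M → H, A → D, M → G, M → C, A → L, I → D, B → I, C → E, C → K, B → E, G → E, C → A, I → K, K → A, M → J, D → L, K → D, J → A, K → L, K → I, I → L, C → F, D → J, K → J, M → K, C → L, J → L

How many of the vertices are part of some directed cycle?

A vertex is on a directed cycle iff it belongs to a strongly connected component of size ≥ 2 (or has a self-loop).
The vertices on cycles are {A, B, C, D, I, J, K, M} — 8 in total.

8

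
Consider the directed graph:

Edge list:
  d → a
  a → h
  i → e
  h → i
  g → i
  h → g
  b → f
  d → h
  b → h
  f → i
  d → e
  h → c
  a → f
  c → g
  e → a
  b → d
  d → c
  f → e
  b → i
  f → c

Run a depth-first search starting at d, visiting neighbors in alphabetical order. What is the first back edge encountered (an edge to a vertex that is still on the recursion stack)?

e→a

DFS from d (visiting neighbors in alphabetical order); mark gray on enter, black on exit:
d gray
  a gray
    f gray
      c gray
        g gray
          i gray
            e gray
              e→a: a is gray → back edge
First back edge: e → a.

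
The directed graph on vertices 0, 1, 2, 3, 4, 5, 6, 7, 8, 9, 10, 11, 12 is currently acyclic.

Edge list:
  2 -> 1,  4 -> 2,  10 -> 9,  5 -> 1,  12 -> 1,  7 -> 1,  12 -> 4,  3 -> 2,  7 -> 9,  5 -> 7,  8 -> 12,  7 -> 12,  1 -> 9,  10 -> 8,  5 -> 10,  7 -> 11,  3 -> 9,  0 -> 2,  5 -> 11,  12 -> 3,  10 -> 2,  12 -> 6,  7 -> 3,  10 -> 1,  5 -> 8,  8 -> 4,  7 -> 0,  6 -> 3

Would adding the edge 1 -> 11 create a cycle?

No

Adding 1→11 creates a cycle iff 11 can already reach 1.
Explore from 11: no path reaches 1. The graph stays acyclic.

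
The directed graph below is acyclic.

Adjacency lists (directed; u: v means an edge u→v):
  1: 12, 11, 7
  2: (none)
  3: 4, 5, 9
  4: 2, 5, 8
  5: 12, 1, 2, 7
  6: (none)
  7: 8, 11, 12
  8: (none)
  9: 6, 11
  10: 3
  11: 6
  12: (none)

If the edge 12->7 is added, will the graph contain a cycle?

Adding 12→7 creates a cycle iff 7 can already reach 12.
Path from 7: 7 → 12.
So 7 → … → 12 → 7 is a cycle.

Yes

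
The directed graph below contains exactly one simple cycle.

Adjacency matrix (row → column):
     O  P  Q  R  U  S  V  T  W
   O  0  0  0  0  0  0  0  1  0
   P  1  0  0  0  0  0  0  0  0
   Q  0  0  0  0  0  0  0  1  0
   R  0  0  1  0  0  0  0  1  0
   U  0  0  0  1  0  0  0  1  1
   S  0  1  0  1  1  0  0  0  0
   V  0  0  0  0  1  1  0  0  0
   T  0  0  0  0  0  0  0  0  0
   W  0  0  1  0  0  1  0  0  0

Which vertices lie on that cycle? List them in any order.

DFS with gray/black marking from U:
U gray
  R gray
    T gray
    T black
    Q gray
      Q→T: T black — skip
    Q black
  R black
  W gray
    S gray
      S→U: U is gray → back edge
Back edge closes the cycle U → W → S → U; its vertices are {S, U, W}.

S, U, W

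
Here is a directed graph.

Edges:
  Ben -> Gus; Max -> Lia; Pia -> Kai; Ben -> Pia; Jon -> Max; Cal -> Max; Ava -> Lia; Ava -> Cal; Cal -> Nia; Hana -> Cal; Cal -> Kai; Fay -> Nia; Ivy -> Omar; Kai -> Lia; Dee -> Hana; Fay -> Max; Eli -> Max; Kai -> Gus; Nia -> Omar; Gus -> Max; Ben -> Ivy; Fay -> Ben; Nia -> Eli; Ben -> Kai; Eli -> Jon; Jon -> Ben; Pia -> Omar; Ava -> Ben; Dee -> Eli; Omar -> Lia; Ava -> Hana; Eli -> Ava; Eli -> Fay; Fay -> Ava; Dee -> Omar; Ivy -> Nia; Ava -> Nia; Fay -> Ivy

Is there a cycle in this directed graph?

Yes

DFS with white/gray/black marking, starting from Kai:
Kai gray
  Lia gray
  Lia black
  Gus gray
    Max gray
      Max→Lia: Lia black — skip
    Max black
  Gus black
Kai black
Jon gray
  Jon→Max: Max black — skip
  Ben gray
    Ivy gray
      Nia gray
        Eli gray
          Fay gray
            Fay→Max: Max black — skip
            Ava gray
              Ava→Lia: Lia black — skip
              Cal gray
                Cal→Kai: Kai black — skip
                Cal→Nia: Nia is gray → back edge
Back edge found, so a cycle exists: Nia → Eli → Fay → Ava → Cal → Nia.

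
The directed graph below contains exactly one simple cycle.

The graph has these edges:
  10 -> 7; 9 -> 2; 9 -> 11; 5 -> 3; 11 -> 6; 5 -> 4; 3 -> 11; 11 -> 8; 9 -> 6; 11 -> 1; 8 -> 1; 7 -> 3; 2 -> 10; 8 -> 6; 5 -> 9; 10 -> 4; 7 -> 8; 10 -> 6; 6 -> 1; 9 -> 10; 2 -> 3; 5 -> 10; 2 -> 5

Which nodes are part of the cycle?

2, 5, 9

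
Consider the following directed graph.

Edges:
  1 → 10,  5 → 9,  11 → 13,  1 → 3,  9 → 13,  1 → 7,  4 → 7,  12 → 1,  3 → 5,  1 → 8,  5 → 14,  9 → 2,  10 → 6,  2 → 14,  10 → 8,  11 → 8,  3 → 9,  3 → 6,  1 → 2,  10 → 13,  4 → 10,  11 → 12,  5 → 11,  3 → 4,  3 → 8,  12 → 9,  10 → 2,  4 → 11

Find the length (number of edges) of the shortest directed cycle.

5

For each vertex v, BFS finds the shortest path from v back to v.
The shortest such closed walk is 12 → 1 → 3 → 5 → 11 → 12, length 5.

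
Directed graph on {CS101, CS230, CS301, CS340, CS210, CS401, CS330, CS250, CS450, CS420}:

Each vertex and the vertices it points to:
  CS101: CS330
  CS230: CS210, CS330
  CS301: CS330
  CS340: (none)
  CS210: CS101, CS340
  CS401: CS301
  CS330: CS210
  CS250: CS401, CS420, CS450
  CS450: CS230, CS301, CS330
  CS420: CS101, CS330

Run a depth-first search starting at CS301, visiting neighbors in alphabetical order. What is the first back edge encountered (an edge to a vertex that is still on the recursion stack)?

DFS from CS301 (visiting neighbors in alphabetical order); mark gray on enter, black on exit:
CS301 gray
  CS330 gray
    CS210 gray
      CS101 gray
        CS101→CS330: CS330 is gray → back edge
First back edge: CS101 → CS330.

CS101→CS330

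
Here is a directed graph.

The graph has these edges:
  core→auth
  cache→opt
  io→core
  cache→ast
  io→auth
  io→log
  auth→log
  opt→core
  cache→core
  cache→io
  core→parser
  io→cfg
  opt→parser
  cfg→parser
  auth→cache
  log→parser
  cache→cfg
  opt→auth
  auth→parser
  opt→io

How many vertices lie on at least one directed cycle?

5

A vertex is on a directed cycle iff it belongs to a strongly connected component of size ≥ 2 (or has a self-loop).
The vertices on cycles are {io, opt, auth, core, cache} — 5 in total.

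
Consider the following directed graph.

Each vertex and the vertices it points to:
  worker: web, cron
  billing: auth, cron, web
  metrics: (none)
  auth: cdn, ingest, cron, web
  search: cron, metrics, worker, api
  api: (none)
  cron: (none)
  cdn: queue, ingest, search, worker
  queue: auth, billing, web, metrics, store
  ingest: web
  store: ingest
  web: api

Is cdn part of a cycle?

Yes

cdn is on a cycle iff cdn can reach itself via ≥1 edge.
cdn → queue → auth → cdn — yes.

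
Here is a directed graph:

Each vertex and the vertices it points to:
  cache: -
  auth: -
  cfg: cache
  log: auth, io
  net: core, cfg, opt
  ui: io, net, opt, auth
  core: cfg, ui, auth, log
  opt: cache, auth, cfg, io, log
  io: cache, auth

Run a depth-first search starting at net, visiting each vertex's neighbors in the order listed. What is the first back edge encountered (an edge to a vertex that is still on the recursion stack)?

ui->net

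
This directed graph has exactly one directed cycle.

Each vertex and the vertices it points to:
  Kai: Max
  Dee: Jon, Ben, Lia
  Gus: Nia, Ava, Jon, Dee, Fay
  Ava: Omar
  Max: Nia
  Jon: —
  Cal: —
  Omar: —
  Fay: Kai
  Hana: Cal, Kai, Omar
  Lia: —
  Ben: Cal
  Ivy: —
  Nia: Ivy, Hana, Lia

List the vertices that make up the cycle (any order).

DFS with gray/black marking from Nia:
Nia gray
  Ivy gray
  Ivy black
  Hana gray
    Cal gray
    Cal black
    Kai gray
      Max gray
        Max→Nia: Nia is gray → back edge
Back edge closes the cycle Nia → Hana → Kai → Max → Nia; its vertices are {Kai, Max, Nia, Hana}.

Kai, Max, Nia, Hana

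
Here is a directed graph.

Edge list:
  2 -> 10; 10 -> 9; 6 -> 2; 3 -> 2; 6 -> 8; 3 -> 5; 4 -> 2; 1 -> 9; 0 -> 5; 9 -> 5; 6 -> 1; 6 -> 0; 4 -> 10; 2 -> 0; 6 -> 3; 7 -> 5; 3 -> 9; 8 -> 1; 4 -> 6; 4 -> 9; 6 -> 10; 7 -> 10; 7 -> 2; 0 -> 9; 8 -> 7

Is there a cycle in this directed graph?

No

DFS with white/gray/black marking, starting from 4:
4 gray
  2 gray
    0 gray
      5 gray
      5 black
      9 gray
        9→5: 5 black — skip
      9 black
    0 black
    10 gray
      10→9: 9 black — skip
    10 black
  2 black
  6 gray
    8 gray
      1 gray
        1→9: 9 black — skip
      1 black
      7 gray
        7→2: 2 black — skip
        7→5: 5 black — skip
        7→10: 10 black — skip
      7 black
    8 black
    6→10: 10 black — skip
    3 gray
      3→2: 2 black — skip
      3→9: 9 black — skip
      3→5: 5 black — skip
    3 black
    6→2: 2 black — skip
    6→0: 0 black — skip
    6→1: 1 black — skip
  6 black
  4→10: 10 black — skip
  4→9: 9 black — skip
4 black
Every edge goes to a white or black vertex — no back edge, so the graph is acyclic.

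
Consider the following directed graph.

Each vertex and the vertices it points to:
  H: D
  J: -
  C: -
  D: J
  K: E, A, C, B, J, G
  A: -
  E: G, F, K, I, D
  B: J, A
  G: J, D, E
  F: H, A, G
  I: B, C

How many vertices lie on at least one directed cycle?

A vertex is on a directed cycle iff it belongs to a strongly connected component of size ≥ 2 (or has a self-loop).
The vertices on cycles are {E, F, G, K} — 4 in total.

4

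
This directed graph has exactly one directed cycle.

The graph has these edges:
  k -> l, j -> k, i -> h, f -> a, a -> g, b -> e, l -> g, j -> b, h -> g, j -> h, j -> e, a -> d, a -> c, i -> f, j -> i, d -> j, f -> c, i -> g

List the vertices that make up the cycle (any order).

DFS with gray/black marking from d:
d gray
  j gray
    h gray
      g gray
      g black
    h black
    i gray
      f gray
        c gray
        c black
        a gray
          a→d: d is gray → back edge
Back edge closes the cycle d → j → i → f → a → d; its vertices are {a, d, f, i, j}.

a, d, f, i, j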